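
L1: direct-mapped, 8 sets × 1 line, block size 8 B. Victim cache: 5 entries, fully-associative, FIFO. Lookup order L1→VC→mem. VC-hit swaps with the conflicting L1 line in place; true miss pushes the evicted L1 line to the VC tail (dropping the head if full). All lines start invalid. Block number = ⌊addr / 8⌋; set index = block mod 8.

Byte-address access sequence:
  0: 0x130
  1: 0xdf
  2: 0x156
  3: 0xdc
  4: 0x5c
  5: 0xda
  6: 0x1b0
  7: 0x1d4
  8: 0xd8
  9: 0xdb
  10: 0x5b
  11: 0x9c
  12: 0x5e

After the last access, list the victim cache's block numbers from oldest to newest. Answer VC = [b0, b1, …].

VC = [27, 38, 42, 19]

0: 0x130 (blk 38, set 6) → MISS  vc=[]
1: 0xdf (blk 27, set 3) → MISS  vc=[]
2: 0x156 (blk 42, set 2) → MISS  vc=[]
3: 0xdc (blk 27, set 3) → L1-HIT  vc=[]
4: 0x5c (blk 11, set 3) → MISS  vc=[27]
5: 0xda (blk 27, set 3) → VC-HIT  vc=[11]
6: 0x1b0 (blk 54, set 6) → MISS  vc=[11, 38]
7: 0x1d4 (blk 58, set 2) → MISS  vc=[11, 38, 42]
8: 0xd8 (blk 27, set 3) → L1-HIT  vc=[11, 38, 42]
9: 0xdb (blk 27, set 3) → L1-HIT  vc=[11, 38, 42]
10: 0x5b (blk 11, set 3) → VC-HIT  vc=[27, 38, 42]
11: 0x9c (blk 19, set 3) → MISS  vc=[27, 38, 42, 11]
12: 0x5e (blk 11, set 3) → VC-HIT  vc=[27, 38, 42, 19]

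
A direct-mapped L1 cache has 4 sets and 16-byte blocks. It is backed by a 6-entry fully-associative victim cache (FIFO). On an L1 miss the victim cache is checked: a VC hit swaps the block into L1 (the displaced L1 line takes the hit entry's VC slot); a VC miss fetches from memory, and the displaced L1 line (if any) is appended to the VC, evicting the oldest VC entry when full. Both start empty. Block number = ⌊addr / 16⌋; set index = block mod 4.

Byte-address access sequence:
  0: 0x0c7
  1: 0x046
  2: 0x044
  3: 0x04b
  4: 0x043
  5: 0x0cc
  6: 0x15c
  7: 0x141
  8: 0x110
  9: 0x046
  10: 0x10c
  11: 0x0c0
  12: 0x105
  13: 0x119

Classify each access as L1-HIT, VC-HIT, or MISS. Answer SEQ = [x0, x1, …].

SEQ = [MISS, MISS, L1-HIT, L1-HIT, L1-HIT, VC-HIT, MISS, MISS, MISS, VC-HIT, MISS, VC-HIT, VC-HIT, L1-HIT]

#0 0xc7→b12/s0 MISS; vc=[]
#1 0x46→b4/s0 MISS; vc=[12]
#2 0x44→b4/s0 L1-HIT; vc=[12]
#3 0x4b→b4/s0 L1-HIT; vc=[12]
#4 0x43→b4/s0 L1-HIT; vc=[12]
#5 0xcc→b12/s0 VC-HIT; vc=[4]
#6 0x15c→b21/s1 MISS; vc=[4]
#7 0x141→b20/s0 MISS; vc=[4,12]
#8 0x110→b17/s1 MISS; vc=[4,12,21]
#9 0x46→b4/s0 VC-HIT; vc=[20,12,21]
#10 0x10c→b16/s0 MISS; vc=[20,12,21,4]
#11 0xc0→b12/s0 VC-HIT; vc=[20,16,21,4]
#12 0x105→b16/s0 VC-HIT; vc=[20,12,21,4]
#13 0x119→b17/s1 L1-HIT; vc=[20,12,21,4]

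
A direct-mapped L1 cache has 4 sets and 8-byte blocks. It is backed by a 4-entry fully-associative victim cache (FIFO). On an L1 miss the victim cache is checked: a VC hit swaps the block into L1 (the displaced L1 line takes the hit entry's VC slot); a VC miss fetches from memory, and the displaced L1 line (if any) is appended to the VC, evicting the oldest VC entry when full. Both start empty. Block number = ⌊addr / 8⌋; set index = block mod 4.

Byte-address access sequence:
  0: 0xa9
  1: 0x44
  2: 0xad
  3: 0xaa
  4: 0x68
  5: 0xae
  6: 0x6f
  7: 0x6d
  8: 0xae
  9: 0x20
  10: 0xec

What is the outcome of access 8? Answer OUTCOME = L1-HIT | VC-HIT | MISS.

OUTCOME = VC-HIT

0: 0xa9 (blk 21, set 1) → MISS  vc=[]
1: 0x44 (blk 8, set 0) → MISS  vc=[]
2: 0xad (blk 21, set 1) → L1-HIT  vc=[]
3: 0xaa (blk 21, set 1) → L1-HIT  vc=[]
4: 0x68 (blk 13, set 1) → MISS  vc=[21]
5: 0xae (blk 21, set 1) → VC-HIT  vc=[13]
6: 0x6f (blk 13, set 1) → VC-HIT  vc=[21]
7: 0x6d (blk 13, set 1) → L1-HIT  vc=[21]
8: 0xae (blk 21, set 1) → VC-HIT  vc=[13]
9: 0x20 (blk 4, set 0) → MISS  vc=[13, 8]
10: 0xec (blk 29, set 1) → MISS  vc=[13, 8, 21]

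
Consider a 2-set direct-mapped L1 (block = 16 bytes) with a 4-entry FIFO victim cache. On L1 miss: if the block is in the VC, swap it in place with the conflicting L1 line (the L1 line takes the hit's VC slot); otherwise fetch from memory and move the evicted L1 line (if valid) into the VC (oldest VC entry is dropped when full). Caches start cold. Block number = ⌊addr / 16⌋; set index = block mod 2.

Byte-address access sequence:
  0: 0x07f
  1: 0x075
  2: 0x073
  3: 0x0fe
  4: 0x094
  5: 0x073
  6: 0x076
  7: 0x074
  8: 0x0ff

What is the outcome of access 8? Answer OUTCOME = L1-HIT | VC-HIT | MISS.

OUTCOME = VC-HIT

  [0] addr=0x7f blk=7 s=1: MISS | VC []
  [1] addr=0x75 blk=7 s=1: L1-HIT | VC []
  [2] addr=0x73 blk=7 s=1: L1-HIT | VC []
  [3] addr=0xfe blk=15 s=1: MISS | VC [7]
  [4] addr=0x94 blk=9 s=1: MISS | VC [7, 15]
  [5] addr=0x73 blk=7 s=1: VC-HIT | VC [9, 15]
  [6] addr=0x76 blk=7 s=1: L1-HIT | VC [9, 15]
  [7] addr=0x74 blk=7 s=1: L1-HIT | VC [9, 15]
  [8] addr=0xff blk=15 s=1: VC-HIT | VC [9, 7]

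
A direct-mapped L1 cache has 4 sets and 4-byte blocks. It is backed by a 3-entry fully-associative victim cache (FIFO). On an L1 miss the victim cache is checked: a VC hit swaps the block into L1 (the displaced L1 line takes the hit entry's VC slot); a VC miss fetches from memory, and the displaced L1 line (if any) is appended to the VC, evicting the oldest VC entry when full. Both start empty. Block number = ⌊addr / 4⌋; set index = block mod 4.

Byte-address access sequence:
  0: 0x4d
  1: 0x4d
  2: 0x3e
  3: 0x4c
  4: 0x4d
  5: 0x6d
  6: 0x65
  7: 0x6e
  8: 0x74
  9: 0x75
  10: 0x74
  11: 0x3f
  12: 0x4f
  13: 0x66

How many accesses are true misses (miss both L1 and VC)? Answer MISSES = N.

MISSES = 5

#0 0x4d→b19/s3 MISS; vc=[]
#1 0x4d→b19/s3 L1-HIT; vc=[]
#2 0x3e→b15/s3 MISS; vc=[19]
#3 0x4c→b19/s3 VC-HIT; vc=[15]
#4 0x4d→b19/s3 L1-HIT; vc=[15]
#5 0x6d→b27/s3 MISS; vc=[15,19]
#6 0x65→b25/s1 MISS; vc=[15,19]
#7 0x6e→b27/s3 L1-HIT; vc=[15,19]
#8 0x74→b29/s1 MISS; vc=[15,19,25]
#9 0x75→b29/s1 L1-HIT; vc=[15,19,25]
#10 0x74→b29/s1 L1-HIT; vc=[15,19,25]
#11 0x3f→b15/s3 VC-HIT; vc=[27,19,25]
#12 0x4f→b19/s3 VC-HIT; vc=[27,15,25]
#13 0x66→b25/s1 VC-HIT; vc=[27,15,29]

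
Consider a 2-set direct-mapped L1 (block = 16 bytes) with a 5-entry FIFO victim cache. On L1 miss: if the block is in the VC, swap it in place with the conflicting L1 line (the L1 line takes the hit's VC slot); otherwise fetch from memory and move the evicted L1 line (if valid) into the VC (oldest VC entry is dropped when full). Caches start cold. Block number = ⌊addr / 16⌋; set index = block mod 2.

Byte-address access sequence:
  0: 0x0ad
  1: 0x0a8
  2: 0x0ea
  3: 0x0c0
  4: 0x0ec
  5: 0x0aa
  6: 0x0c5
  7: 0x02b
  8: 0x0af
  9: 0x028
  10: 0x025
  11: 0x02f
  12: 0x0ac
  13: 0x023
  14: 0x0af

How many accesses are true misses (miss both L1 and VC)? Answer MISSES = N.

MISSES = 4

#0 0xad→b10/s0 MISS; vc=[]
#1 0xa8→b10/s0 L1-HIT; vc=[]
#2 0xea→b14/s0 MISS; vc=[10]
#3 0xc0→b12/s0 MISS; vc=[10,14]
#4 0xec→b14/s0 VC-HIT; vc=[10,12]
#5 0xaa→b10/s0 VC-HIT; vc=[14,12]
#6 0xc5→b12/s0 VC-HIT; vc=[14,10]
#7 0x2b→b2/s0 MISS; vc=[14,10,12]
#8 0xaf→b10/s0 VC-HIT; vc=[14,2,12]
#9 0x28→b2/s0 VC-HIT; vc=[14,10,12]
#10 0x25→b2/s0 L1-HIT; vc=[14,10,12]
#11 0x2f→b2/s0 L1-HIT; vc=[14,10,12]
#12 0xac→b10/s0 VC-HIT; vc=[14,2,12]
#13 0x23→b2/s0 VC-HIT; vc=[14,10,12]
#14 0xaf→b10/s0 VC-HIT; vc=[14,2,12]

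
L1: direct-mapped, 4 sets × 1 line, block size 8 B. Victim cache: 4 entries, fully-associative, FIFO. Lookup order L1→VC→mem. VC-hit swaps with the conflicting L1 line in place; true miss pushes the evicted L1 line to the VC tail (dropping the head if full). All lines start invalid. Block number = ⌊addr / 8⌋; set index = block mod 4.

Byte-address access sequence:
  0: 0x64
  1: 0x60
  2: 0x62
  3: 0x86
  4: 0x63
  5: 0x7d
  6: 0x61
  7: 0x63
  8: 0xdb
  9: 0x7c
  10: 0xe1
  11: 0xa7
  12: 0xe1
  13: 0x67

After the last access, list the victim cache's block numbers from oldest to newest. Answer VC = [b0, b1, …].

VC = [16, 27, 28, 20]

  [0] addr=0x64 blk=12 s=0: MISS | VC []
  [1] addr=0x60 blk=12 s=0: L1-HIT | VC []
  [2] addr=0x62 blk=12 s=0: L1-HIT | VC []
  [3] addr=0x86 blk=16 s=0: MISS | VC [12]
  [4] addr=0x63 blk=12 s=0: VC-HIT | VC [16]
  [5] addr=0x7d blk=15 s=3: MISS | VC [16]
  [6] addr=0x61 blk=12 s=0: L1-HIT | VC [16]
  [7] addr=0x63 blk=12 s=0: L1-HIT | VC [16]
  [8] addr=0xdb blk=27 s=3: MISS | VC [16, 15]
  [9] addr=0x7c blk=15 s=3: VC-HIT | VC [16, 27]
  [10] addr=0xe1 blk=28 s=0: MISS | VC [16, 27, 12]
  [11] addr=0xa7 blk=20 s=0: MISS | VC [16, 27, 12, 28]
  [12] addr=0xe1 blk=28 s=0: VC-HIT | VC [16, 27, 12, 20]
  [13] addr=0x67 blk=12 s=0: VC-HIT | VC [16, 27, 28, 20]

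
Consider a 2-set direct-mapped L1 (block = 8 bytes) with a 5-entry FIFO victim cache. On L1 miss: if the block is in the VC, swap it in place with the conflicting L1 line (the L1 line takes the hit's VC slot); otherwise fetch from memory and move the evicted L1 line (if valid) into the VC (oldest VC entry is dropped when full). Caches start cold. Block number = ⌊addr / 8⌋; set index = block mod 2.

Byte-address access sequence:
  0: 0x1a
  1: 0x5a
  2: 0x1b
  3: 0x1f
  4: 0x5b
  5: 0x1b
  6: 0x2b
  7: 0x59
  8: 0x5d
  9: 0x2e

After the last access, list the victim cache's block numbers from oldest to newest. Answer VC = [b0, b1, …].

  [0] addr=0x1a blk=3 s=1: MISS | VC []
  [1] addr=0x5a blk=11 s=1: MISS | VC [3]
  [2] addr=0x1b blk=3 s=1: VC-HIT | VC [11]
  [3] addr=0x1f blk=3 s=1: L1-HIT | VC [11]
  [4] addr=0x5b blk=11 s=1: VC-HIT | VC [3]
  [5] addr=0x1b blk=3 s=1: VC-HIT | VC [11]
  [6] addr=0x2b blk=5 s=1: MISS | VC [11, 3]
  [7] addr=0x59 blk=11 s=1: VC-HIT | VC [5, 3]
  [8] addr=0x5d blk=11 s=1: L1-HIT | VC [5, 3]
  [9] addr=0x2e blk=5 s=1: VC-HIT | VC [11, 3]

VC = [11, 3]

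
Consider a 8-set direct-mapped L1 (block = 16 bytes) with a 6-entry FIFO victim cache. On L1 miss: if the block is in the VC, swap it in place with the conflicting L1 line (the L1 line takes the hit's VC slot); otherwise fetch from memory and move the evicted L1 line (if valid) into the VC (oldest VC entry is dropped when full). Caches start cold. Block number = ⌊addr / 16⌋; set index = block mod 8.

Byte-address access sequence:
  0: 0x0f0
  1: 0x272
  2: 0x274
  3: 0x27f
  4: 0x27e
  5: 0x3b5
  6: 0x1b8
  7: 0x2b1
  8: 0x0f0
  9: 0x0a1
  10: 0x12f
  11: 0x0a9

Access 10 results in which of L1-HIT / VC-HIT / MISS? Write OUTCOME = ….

#0 0xf0→b15/s7 MISS; vc=[]
#1 0x272→b39/s7 MISS; vc=[15]
#2 0x274→b39/s7 L1-HIT; vc=[15]
#3 0x27f→b39/s7 L1-HIT; vc=[15]
#4 0x27e→b39/s7 L1-HIT; vc=[15]
#5 0x3b5→b59/s3 MISS; vc=[15]
#6 0x1b8→b27/s3 MISS; vc=[15,59]
#7 0x2b1→b43/s3 MISS; vc=[15,59,27]
#8 0xf0→b15/s7 VC-HIT; vc=[39,59,27]
#9 0xa1→b10/s2 MISS; vc=[39,59,27]
#10 0x12f→b18/s2 MISS; vc=[39,59,27,10]
#11 0xa9→b10/s2 VC-HIT; vc=[39,59,27,18]

OUTCOME = MISS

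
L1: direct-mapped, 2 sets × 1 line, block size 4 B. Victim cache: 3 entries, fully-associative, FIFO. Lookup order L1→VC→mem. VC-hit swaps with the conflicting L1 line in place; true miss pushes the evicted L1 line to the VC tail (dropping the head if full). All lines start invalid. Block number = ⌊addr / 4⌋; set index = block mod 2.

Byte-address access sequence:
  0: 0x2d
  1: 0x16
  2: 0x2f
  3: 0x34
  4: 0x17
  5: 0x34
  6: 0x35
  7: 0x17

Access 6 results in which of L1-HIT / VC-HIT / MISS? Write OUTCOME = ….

OUTCOME = L1-HIT

  [0] addr=0x2d blk=11 s=1: MISS | VC []
  [1] addr=0x16 blk=5 s=1: MISS | VC [11]
  [2] addr=0x2f blk=11 s=1: VC-HIT | VC [5]
  [3] addr=0x34 blk=13 s=1: MISS | VC [5, 11]
  [4] addr=0x17 blk=5 s=1: VC-HIT | VC [13, 11]
  [5] addr=0x34 blk=13 s=1: VC-HIT | VC [5, 11]
  [6] addr=0x35 blk=13 s=1: L1-HIT | VC [5, 11]
  [7] addr=0x17 blk=5 s=1: VC-HIT | VC [13, 11]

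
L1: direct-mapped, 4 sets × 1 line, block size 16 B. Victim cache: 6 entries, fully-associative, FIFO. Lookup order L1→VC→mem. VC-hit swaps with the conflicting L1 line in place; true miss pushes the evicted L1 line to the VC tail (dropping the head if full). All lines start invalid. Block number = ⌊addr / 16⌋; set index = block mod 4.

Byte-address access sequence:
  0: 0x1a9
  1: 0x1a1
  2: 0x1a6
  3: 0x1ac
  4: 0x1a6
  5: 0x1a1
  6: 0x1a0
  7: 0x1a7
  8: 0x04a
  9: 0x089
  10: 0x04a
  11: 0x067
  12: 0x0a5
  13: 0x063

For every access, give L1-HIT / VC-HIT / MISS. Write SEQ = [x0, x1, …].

0: 0x1a9 (blk 26, set 2) → MISS  vc=[]
1: 0x1a1 (blk 26, set 2) → L1-HIT  vc=[]
2: 0x1a6 (blk 26, set 2) → L1-HIT  vc=[]
3: 0x1ac (blk 26, set 2) → L1-HIT  vc=[]
4: 0x1a6 (blk 26, set 2) → L1-HIT  vc=[]
5: 0x1a1 (blk 26, set 2) → L1-HIT  vc=[]
6: 0x1a0 (blk 26, set 2) → L1-HIT  vc=[]
7: 0x1a7 (blk 26, set 2) → L1-HIT  vc=[]
8: 0x4a (blk 4, set 0) → MISS  vc=[]
9: 0x89 (blk 8, set 0) → MISS  vc=[4]
10: 0x4a (blk 4, set 0) → VC-HIT  vc=[8]
11: 0x67 (blk 6, set 2) → MISS  vc=[8, 26]
12: 0xa5 (blk 10, set 2) → MISS  vc=[8, 26, 6]
13: 0x63 (blk 6, set 2) → VC-HIT  vc=[8, 26, 10]

SEQ = [MISS, L1-HIT, L1-HIT, L1-HIT, L1-HIT, L1-HIT, L1-HIT, L1-HIT, MISS, MISS, VC-HIT, MISS, MISS, VC-HIT]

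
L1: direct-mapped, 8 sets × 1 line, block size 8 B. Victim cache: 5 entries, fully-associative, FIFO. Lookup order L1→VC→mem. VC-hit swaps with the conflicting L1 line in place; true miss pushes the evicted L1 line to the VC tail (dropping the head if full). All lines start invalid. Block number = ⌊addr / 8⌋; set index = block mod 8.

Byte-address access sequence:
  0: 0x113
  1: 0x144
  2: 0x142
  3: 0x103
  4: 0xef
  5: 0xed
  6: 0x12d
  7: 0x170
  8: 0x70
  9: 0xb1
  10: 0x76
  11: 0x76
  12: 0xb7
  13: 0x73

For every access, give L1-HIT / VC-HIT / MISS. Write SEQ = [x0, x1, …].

0: 0x113 (blk 34, set 2) → MISS  vc=[]
1: 0x144 (blk 40, set 0) → MISS  vc=[]
2: 0x142 (blk 40, set 0) → L1-HIT  vc=[]
3: 0x103 (blk 32, set 0) → MISS  vc=[40]
4: 0xef (blk 29, set 5) → MISS  vc=[40]
5: 0xed (blk 29, set 5) → L1-HIT  vc=[40]
6: 0x12d (blk 37, set 5) → MISS  vc=[40, 29]
7: 0x170 (blk 46, set 6) → MISS  vc=[40, 29]
8: 0x70 (blk 14, set 6) → MISS  vc=[40, 29, 46]
9: 0xb1 (blk 22, set 6) → MISS  vc=[40, 29, 46, 14]
10: 0x76 (blk 14, set 6) → VC-HIT  vc=[40, 29, 46, 22]
11: 0x76 (blk 14, set 6) → L1-HIT  vc=[40, 29, 46, 22]
12: 0xb7 (blk 22, set 6) → VC-HIT  vc=[40, 29, 46, 14]
13: 0x73 (blk 14, set 6) → VC-HIT  vc=[40, 29, 46, 22]

SEQ = [MISS, MISS, L1-HIT, MISS, MISS, L1-HIT, MISS, MISS, MISS, MISS, VC-HIT, L1-HIT, VC-HIT, VC-HIT]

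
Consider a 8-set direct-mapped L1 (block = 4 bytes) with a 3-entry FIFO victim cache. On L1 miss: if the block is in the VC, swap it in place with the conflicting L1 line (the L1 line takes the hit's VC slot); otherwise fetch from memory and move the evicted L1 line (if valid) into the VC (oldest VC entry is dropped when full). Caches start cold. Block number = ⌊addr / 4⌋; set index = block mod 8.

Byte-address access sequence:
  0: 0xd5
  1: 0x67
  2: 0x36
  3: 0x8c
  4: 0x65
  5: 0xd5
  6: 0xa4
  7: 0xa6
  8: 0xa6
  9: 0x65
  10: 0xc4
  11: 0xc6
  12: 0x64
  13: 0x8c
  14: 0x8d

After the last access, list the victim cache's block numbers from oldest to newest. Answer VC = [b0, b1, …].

VC = [13, 41, 49]

#0 0xd5→b53/s5 MISS; vc=[]
#1 0x67→b25/s1 MISS; vc=[]
#2 0x36→b13/s5 MISS; vc=[53]
#3 0x8c→b35/s3 MISS; vc=[53]
#4 0x65→b25/s1 L1-HIT; vc=[53]
#5 0xd5→b53/s5 VC-HIT; vc=[13]
#6 0xa4→b41/s1 MISS; vc=[13,25]
#7 0xa6→b41/s1 L1-HIT; vc=[13,25]
#8 0xa6→b41/s1 L1-HIT; vc=[13,25]
#9 0x65→b25/s1 VC-HIT; vc=[13,41]
#10 0xc4→b49/s1 MISS; vc=[13,41,25]
#11 0xc6→b49/s1 L1-HIT; vc=[13,41,25]
#12 0x64→b25/s1 VC-HIT; vc=[13,41,49]
#13 0x8c→b35/s3 L1-HIT; vc=[13,41,49]
#14 0x8d→b35/s3 L1-HIT; vc=[13,41,49]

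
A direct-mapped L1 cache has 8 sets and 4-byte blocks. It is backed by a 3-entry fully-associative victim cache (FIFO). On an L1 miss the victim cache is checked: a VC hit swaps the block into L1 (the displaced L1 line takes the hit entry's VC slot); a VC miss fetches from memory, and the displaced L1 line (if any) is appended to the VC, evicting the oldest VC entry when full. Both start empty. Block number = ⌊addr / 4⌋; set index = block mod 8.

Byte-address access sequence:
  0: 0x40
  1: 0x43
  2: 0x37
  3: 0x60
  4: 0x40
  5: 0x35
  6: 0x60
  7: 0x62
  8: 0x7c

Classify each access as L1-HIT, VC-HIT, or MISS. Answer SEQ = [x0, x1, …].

  [0] addr=0x40 blk=16 s=0: MISS | VC []
  [1] addr=0x43 blk=16 s=0: L1-HIT | VC []
  [2] addr=0x37 blk=13 s=5: MISS | VC []
  [3] addr=0x60 blk=24 s=0: MISS | VC [16]
  [4] addr=0x40 blk=16 s=0: VC-HIT | VC [24]
  [5] addr=0x35 blk=13 s=5: L1-HIT | VC [24]
  [6] addr=0x60 blk=24 s=0: VC-HIT | VC [16]
  [7] addr=0x62 blk=24 s=0: L1-HIT | VC [16]
  [8] addr=0x7c blk=31 s=7: MISS | VC [16]

SEQ = [MISS, L1-HIT, MISS, MISS, VC-HIT, L1-HIT, VC-HIT, L1-HIT, MISS]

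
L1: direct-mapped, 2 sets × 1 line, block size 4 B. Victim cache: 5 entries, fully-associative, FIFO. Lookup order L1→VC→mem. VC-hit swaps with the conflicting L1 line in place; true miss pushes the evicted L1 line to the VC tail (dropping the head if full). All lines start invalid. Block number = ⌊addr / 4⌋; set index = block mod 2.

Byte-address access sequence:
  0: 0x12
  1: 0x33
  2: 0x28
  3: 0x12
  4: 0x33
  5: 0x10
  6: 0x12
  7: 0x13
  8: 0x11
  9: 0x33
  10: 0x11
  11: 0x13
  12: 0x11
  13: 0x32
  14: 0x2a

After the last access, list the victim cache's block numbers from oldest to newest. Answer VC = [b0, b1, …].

VC = [12, 4]

#0 0x12→b4/s0 MISS; vc=[]
#1 0x33→b12/s0 MISS; vc=[4]
#2 0x28→b10/s0 MISS; vc=[4,12]
#3 0x12→b4/s0 VC-HIT; vc=[10,12]
#4 0x33→b12/s0 VC-HIT; vc=[10,4]
#5 0x10→b4/s0 VC-HIT; vc=[10,12]
#6 0x12→b4/s0 L1-HIT; vc=[10,12]
#7 0x13→b4/s0 L1-HIT; vc=[10,12]
#8 0x11→b4/s0 L1-HIT; vc=[10,12]
#9 0x33→b12/s0 VC-HIT; vc=[10,4]
#10 0x11→b4/s0 VC-HIT; vc=[10,12]
#11 0x13→b4/s0 L1-HIT; vc=[10,12]
#12 0x11→b4/s0 L1-HIT; vc=[10,12]
#13 0x32→b12/s0 VC-HIT; vc=[10,4]
#14 0x2a→b10/s0 VC-HIT; vc=[12,4]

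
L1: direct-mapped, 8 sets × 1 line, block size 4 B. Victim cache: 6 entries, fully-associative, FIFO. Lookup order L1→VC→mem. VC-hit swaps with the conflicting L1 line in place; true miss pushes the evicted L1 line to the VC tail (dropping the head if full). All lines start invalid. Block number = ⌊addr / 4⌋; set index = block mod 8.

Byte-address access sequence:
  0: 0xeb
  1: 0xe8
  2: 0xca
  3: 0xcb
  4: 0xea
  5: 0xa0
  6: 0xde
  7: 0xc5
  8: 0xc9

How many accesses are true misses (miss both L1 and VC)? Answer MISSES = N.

#0 0xeb→b58/s2 MISS; vc=[]
#1 0xe8→b58/s2 L1-HIT; vc=[]
#2 0xca→b50/s2 MISS; vc=[58]
#3 0xcb→b50/s2 L1-HIT; vc=[58]
#4 0xea→b58/s2 VC-HIT; vc=[50]
#5 0xa0→b40/s0 MISS; vc=[50]
#6 0xde→b55/s7 MISS; vc=[50]
#7 0xc5→b49/s1 MISS; vc=[50]
#8 0xc9→b50/s2 VC-HIT; vc=[58]

MISSES = 5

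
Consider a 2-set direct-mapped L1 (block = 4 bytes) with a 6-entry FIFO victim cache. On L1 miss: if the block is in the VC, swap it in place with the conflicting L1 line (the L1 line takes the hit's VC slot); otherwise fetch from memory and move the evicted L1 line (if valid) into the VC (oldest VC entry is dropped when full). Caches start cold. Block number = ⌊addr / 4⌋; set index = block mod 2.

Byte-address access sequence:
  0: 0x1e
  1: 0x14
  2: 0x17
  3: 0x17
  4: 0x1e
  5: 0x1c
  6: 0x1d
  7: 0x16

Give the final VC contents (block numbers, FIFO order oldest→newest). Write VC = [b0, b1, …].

VC = [7]

0: 0x1e (blk 7, set 1) → MISS  vc=[]
1: 0x14 (blk 5, set 1) → MISS  vc=[7]
2: 0x17 (blk 5, set 1) → L1-HIT  vc=[7]
3: 0x17 (blk 5, set 1) → L1-HIT  vc=[7]
4: 0x1e (blk 7, set 1) → VC-HIT  vc=[5]
5: 0x1c (blk 7, set 1) → L1-HIT  vc=[5]
6: 0x1d (blk 7, set 1) → L1-HIT  vc=[5]
7: 0x16 (blk 5, set 1) → VC-HIT  vc=[7]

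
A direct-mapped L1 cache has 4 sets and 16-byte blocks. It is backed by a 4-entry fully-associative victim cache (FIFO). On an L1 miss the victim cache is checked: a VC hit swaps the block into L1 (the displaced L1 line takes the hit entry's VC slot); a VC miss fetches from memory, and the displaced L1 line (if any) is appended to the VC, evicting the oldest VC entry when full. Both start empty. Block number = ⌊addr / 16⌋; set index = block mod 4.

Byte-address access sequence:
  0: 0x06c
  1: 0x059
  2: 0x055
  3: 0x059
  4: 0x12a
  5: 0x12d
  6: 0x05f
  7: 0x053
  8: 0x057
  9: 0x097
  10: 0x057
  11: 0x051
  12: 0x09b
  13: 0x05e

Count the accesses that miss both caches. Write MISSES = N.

#0 0x6c→b6/s2 MISS; vc=[]
#1 0x59→b5/s1 MISS; vc=[]
#2 0x55→b5/s1 L1-HIT; vc=[]
#3 0x59→b5/s1 L1-HIT; vc=[]
#4 0x12a→b18/s2 MISS; vc=[6]
#5 0x12d→b18/s2 L1-HIT; vc=[6]
#6 0x5f→b5/s1 L1-HIT; vc=[6]
#7 0x53→b5/s1 L1-HIT; vc=[6]
#8 0x57→b5/s1 L1-HIT; vc=[6]
#9 0x97→b9/s1 MISS; vc=[6,5]
#10 0x57→b5/s1 VC-HIT; vc=[6,9]
#11 0x51→b5/s1 L1-HIT; vc=[6,9]
#12 0x9b→b9/s1 VC-HIT; vc=[6,5]
#13 0x5e→b5/s1 VC-HIT; vc=[6,9]

MISSES = 4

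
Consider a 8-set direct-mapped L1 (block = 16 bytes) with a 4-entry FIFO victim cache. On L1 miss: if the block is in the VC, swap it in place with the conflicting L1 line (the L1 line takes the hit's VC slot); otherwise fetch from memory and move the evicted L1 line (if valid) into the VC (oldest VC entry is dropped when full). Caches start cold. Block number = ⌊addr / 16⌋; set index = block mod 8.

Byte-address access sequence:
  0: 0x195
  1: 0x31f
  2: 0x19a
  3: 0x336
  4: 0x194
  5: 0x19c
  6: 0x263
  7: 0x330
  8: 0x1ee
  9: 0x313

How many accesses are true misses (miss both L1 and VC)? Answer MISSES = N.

0: 0x195 (blk 25, set 1) → MISS  vc=[]
1: 0x31f (blk 49, set 1) → MISS  vc=[25]
2: 0x19a (blk 25, set 1) → VC-HIT  vc=[49]
3: 0x336 (blk 51, set 3) → MISS  vc=[49]
4: 0x194 (blk 25, set 1) → L1-HIT  vc=[49]
5: 0x19c (blk 25, set 1) → L1-HIT  vc=[49]
6: 0x263 (blk 38, set 6) → MISS  vc=[49]
7: 0x330 (blk 51, set 3) → L1-HIT  vc=[49]
8: 0x1ee (blk 30, set 6) → MISS  vc=[49, 38]
9: 0x313 (blk 49, set 1) → VC-HIT  vc=[25, 38]

MISSES = 5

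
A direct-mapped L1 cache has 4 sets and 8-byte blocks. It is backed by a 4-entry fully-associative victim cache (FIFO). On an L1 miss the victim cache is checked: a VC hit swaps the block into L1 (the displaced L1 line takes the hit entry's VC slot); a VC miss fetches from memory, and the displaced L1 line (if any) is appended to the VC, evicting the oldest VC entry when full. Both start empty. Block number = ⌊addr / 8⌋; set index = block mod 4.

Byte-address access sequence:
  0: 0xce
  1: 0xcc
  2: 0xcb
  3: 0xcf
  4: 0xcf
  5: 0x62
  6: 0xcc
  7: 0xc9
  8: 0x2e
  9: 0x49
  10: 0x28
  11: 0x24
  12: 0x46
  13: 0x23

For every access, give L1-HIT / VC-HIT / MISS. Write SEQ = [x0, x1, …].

SEQ = [MISS, L1-HIT, L1-HIT, L1-HIT, L1-HIT, MISS, L1-HIT, L1-HIT, MISS, MISS, VC-HIT, MISS, MISS, VC-HIT]

#0 0xce→b25/s1 MISS; vc=[]
#1 0xcc→b25/s1 L1-HIT; vc=[]
#2 0xcb→b25/s1 L1-HIT; vc=[]
#3 0xcf→b25/s1 L1-HIT; vc=[]
#4 0xcf→b25/s1 L1-HIT; vc=[]
#5 0x62→b12/s0 MISS; vc=[]
#6 0xcc→b25/s1 L1-HIT; vc=[]
#7 0xc9→b25/s1 L1-HIT; vc=[]
#8 0x2e→b5/s1 MISS; vc=[25]
#9 0x49→b9/s1 MISS; vc=[25,5]
#10 0x28→b5/s1 VC-HIT; vc=[25,9]
#11 0x24→b4/s0 MISS; vc=[25,9,12]
#12 0x46→b8/s0 MISS; vc=[25,9,12,4]
#13 0x23→b4/s0 VC-HIT; vc=[25,9,12,8]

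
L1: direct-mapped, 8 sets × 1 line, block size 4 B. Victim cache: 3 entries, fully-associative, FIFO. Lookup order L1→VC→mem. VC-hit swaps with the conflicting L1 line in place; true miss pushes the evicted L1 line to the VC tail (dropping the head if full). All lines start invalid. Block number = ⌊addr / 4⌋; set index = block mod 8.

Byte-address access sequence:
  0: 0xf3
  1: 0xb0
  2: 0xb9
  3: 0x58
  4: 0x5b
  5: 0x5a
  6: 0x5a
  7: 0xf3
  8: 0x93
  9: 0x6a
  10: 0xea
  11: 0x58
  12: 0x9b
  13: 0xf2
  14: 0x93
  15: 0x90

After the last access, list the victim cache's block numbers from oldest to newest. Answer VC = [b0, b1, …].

VC = [60, 26, 22]

#0 0xf3→b60/s4 MISS; vc=[]
#1 0xb0→b44/s4 MISS; vc=[60]
#2 0xb9→b46/s6 MISS; vc=[60]
#3 0x58→b22/s6 MISS; vc=[60,46]
#4 0x5b→b22/s6 L1-HIT; vc=[60,46]
#5 0x5a→b22/s6 L1-HIT; vc=[60,46]
#6 0x5a→b22/s6 L1-HIT; vc=[60,46]
#7 0xf3→b60/s4 VC-HIT; vc=[44,46]
#8 0x93→b36/s4 MISS; vc=[44,46,60]
#9 0x6a→b26/s2 MISS; vc=[44,46,60]
#10 0xea→b58/s2 MISS; vc=[46,60,26]
#11 0x58→b22/s6 L1-HIT; vc=[46,60,26]
#12 0x9b→b38/s6 MISS; vc=[60,26,22]
#13 0xf2→b60/s4 VC-HIT; vc=[36,26,22]
#14 0x93→b36/s4 VC-HIT; vc=[60,26,22]
#15 0x90→b36/s4 L1-HIT; vc=[60,26,22]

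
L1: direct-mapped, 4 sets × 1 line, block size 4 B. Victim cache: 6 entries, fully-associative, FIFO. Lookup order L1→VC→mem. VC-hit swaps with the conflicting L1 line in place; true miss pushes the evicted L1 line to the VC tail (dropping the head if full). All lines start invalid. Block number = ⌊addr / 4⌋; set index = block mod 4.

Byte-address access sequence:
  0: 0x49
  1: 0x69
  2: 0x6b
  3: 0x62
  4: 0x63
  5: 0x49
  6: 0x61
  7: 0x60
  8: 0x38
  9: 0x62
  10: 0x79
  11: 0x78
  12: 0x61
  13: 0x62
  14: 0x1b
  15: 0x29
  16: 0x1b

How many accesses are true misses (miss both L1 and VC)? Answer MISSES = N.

0: 0x49 (blk 18, set 2) → MISS  vc=[]
1: 0x69 (blk 26, set 2) → MISS  vc=[18]
2: 0x6b (blk 26, set 2) → L1-HIT  vc=[18]
3: 0x62 (blk 24, set 0) → MISS  vc=[18]
4: 0x63 (blk 24, set 0) → L1-HIT  vc=[18]
5: 0x49 (blk 18, set 2) → VC-HIT  vc=[26]
6: 0x61 (blk 24, set 0) → L1-HIT  vc=[26]
7: 0x60 (blk 24, set 0) → L1-HIT  vc=[26]
8: 0x38 (blk 14, set 2) → MISS  vc=[26, 18]
9: 0x62 (blk 24, set 0) → L1-HIT  vc=[26, 18]
10: 0x79 (blk 30, set 2) → MISS  vc=[26, 18, 14]
11: 0x78 (blk 30, set 2) → L1-HIT  vc=[26, 18, 14]
12: 0x61 (blk 24, set 0) → L1-HIT  vc=[26, 18, 14]
13: 0x62 (blk 24, set 0) → L1-HIT  vc=[26, 18, 14]
14: 0x1b (blk 6, set 2) → MISS  vc=[26, 18, 14, 30]
15: 0x29 (blk 10, set 2) → MISS  vc=[26, 18, 14, 30, 6]
16: 0x1b (blk 6, set 2) → VC-HIT  vc=[26, 18, 14, 30, 10]

MISSES = 7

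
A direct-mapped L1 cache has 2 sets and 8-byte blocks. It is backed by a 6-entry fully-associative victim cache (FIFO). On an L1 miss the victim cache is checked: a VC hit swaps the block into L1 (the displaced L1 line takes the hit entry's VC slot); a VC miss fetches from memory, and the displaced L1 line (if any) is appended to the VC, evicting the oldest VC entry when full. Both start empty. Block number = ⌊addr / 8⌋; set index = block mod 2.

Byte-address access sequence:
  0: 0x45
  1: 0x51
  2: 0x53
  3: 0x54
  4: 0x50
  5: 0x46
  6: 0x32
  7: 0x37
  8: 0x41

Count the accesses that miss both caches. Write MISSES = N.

  [0] addr=0x45 blk=8 s=0: MISS | VC []
  [1] addr=0x51 blk=10 s=0: MISS | VC [8]
  [2] addr=0x53 blk=10 s=0: L1-HIT | VC [8]
  [3] addr=0x54 blk=10 s=0: L1-HIT | VC [8]
  [4] addr=0x50 blk=10 s=0: L1-HIT | VC [8]
  [5] addr=0x46 blk=8 s=0: VC-HIT | VC [10]
  [6] addr=0x32 blk=6 s=0: MISS | VC [10, 8]
  [7] addr=0x37 blk=6 s=0: L1-HIT | VC [10, 8]
  [8] addr=0x41 blk=8 s=0: VC-HIT | VC [10, 6]

MISSES = 3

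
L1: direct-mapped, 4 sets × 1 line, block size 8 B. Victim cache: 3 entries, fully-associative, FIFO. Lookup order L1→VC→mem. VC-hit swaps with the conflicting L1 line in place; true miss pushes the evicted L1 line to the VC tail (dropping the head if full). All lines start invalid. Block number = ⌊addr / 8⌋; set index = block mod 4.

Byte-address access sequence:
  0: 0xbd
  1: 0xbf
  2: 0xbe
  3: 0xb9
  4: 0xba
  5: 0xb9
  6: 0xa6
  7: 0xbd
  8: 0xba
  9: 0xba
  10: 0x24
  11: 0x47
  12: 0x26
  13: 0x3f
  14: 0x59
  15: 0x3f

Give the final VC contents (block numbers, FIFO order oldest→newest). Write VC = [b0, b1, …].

  [0] addr=0xbd blk=23 s=3: MISS | VC []
  [1] addr=0xbf blk=23 s=3: L1-HIT | VC []
  [2] addr=0xbe blk=23 s=3: L1-HIT | VC []
  [3] addr=0xb9 blk=23 s=3: L1-HIT | VC []
  [4] addr=0xba blk=23 s=3: L1-HIT | VC []
  [5] addr=0xb9 blk=23 s=3: L1-HIT | VC []
  [6] addr=0xa6 blk=20 s=0: MISS | VC []
  [7] addr=0xbd blk=23 s=3: L1-HIT | VC []
  [8] addr=0xba blk=23 s=3: L1-HIT | VC []
  [9] addr=0xba blk=23 s=3: L1-HIT | VC []
  [10] addr=0x24 blk=4 s=0: MISS | VC [20]
  [11] addr=0x47 blk=8 s=0: MISS | VC [20, 4]
  [12] addr=0x26 blk=4 s=0: VC-HIT | VC [20, 8]
  [13] addr=0x3f blk=7 s=3: MISS | VC [20, 8, 23]
  [14] addr=0x59 blk=11 s=3: MISS | VC [8, 23, 7]
  [15] addr=0x3f blk=7 s=3: VC-HIT | VC [8, 23, 11]

VC = [8, 23, 11]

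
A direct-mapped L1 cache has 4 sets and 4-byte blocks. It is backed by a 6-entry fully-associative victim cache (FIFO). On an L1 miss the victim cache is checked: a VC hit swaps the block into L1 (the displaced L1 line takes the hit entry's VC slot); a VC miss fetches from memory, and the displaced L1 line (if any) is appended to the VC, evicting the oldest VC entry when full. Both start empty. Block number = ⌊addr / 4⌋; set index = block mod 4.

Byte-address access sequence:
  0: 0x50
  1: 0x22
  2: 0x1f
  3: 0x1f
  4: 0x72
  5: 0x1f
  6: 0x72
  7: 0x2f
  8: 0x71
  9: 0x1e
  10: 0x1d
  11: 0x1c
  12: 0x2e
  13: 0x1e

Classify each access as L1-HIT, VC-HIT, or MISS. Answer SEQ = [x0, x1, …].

SEQ = [MISS, MISS, MISS, L1-HIT, MISS, L1-HIT, L1-HIT, MISS, L1-HIT, VC-HIT, L1-HIT, L1-HIT, VC-HIT, VC-HIT]

  [0] addr=0x50 blk=20 s=0: MISS | VC []
  [1] addr=0x22 blk=8 s=0: MISS | VC [20]
  [2] addr=0x1f blk=7 s=3: MISS | VC [20]
  [3] addr=0x1f blk=7 s=3: L1-HIT | VC [20]
  [4] addr=0x72 blk=28 s=0: MISS | VC [20, 8]
  [5] addr=0x1f blk=7 s=3: L1-HIT | VC [20, 8]
  [6] addr=0x72 blk=28 s=0: L1-HIT | VC [20, 8]
  [7] addr=0x2f blk=11 s=3: MISS | VC [20, 8, 7]
  [8] addr=0x71 blk=28 s=0: L1-HIT | VC [20, 8, 7]
  [9] addr=0x1e blk=7 s=3: VC-HIT | VC [20, 8, 11]
  [10] addr=0x1d blk=7 s=3: L1-HIT | VC [20, 8, 11]
  [11] addr=0x1c blk=7 s=3: L1-HIT | VC [20, 8, 11]
  [12] addr=0x2e blk=11 s=3: VC-HIT | VC [20, 8, 7]
  [13] addr=0x1e blk=7 s=3: VC-HIT | VC [20, 8, 11]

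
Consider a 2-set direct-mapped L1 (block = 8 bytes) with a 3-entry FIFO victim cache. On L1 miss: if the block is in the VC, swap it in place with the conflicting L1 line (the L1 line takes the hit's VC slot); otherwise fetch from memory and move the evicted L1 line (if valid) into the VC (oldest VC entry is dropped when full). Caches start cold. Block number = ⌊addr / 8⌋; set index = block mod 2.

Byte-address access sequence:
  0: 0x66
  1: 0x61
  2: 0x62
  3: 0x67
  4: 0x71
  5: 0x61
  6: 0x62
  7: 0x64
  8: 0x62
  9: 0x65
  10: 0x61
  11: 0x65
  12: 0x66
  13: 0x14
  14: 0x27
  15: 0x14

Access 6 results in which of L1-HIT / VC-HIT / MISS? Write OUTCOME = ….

OUTCOME = L1-HIT

#0 0x66→b12/s0 MISS; vc=[]
#1 0x61→b12/s0 L1-HIT; vc=[]
#2 0x62→b12/s0 L1-HIT; vc=[]
#3 0x67→b12/s0 L1-HIT; vc=[]
#4 0x71→b14/s0 MISS; vc=[12]
#5 0x61→b12/s0 VC-HIT; vc=[14]
#6 0x62→b12/s0 L1-HIT; vc=[14]
#7 0x64→b12/s0 L1-HIT; vc=[14]
#8 0x62→b12/s0 L1-HIT; vc=[14]
#9 0x65→b12/s0 L1-HIT; vc=[14]
#10 0x61→b12/s0 L1-HIT; vc=[14]
#11 0x65→b12/s0 L1-HIT; vc=[14]
#12 0x66→b12/s0 L1-HIT; vc=[14]
#13 0x14→b2/s0 MISS; vc=[14,12]
#14 0x27→b4/s0 MISS; vc=[14,12,2]
#15 0x14→b2/s0 VC-HIT; vc=[14,12,4]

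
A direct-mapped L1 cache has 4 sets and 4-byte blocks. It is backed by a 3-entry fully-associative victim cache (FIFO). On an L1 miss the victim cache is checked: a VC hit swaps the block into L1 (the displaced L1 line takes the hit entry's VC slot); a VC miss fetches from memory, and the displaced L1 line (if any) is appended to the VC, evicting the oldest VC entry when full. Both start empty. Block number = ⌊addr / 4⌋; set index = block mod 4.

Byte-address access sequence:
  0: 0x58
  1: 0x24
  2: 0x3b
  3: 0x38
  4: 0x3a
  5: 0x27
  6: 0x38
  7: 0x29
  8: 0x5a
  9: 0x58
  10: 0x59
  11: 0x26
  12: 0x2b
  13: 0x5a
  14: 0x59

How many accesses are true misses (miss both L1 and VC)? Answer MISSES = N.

#0 0x58→b22/s2 MISS; vc=[]
#1 0x24→b9/s1 MISS; vc=[]
#2 0x3b→b14/s2 MISS; vc=[22]
#3 0x38→b14/s2 L1-HIT; vc=[22]
#4 0x3a→b14/s2 L1-HIT; vc=[22]
#5 0x27→b9/s1 L1-HIT; vc=[22]
#6 0x38→b14/s2 L1-HIT; vc=[22]
#7 0x29→b10/s2 MISS; vc=[22,14]
#8 0x5a→b22/s2 VC-HIT; vc=[10,14]
#9 0x58→b22/s2 L1-HIT; vc=[10,14]
#10 0x59→b22/s2 L1-HIT; vc=[10,14]
#11 0x26→b9/s1 L1-HIT; vc=[10,14]
#12 0x2b→b10/s2 VC-HIT; vc=[22,14]
#13 0x5a→b22/s2 VC-HIT; vc=[10,14]
#14 0x59→b22/s2 L1-HIT; vc=[10,14]

MISSES = 4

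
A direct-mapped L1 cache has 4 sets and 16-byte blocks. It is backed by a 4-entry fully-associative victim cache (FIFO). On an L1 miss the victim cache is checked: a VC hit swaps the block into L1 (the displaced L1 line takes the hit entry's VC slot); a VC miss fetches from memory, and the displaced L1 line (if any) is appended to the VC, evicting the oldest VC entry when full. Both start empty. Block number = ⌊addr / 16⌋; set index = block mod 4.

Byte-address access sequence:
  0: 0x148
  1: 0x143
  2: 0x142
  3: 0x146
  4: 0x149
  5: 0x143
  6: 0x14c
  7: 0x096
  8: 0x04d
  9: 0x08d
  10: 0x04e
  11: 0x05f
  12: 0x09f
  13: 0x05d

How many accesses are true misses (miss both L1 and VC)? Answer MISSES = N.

MISSES = 5

#0 0x148→b20/s0 MISS; vc=[]
#1 0x143→b20/s0 L1-HIT; vc=[]
#2 0x142→b20/s0 L1-HIT; vc=[]
#3 0x146→b20/s0 L1-HIT; vc=[]
#4 0x149→b20/s0 L1-HIT; vc=[]
#5 0x143→b20/s0 L1-HIT; vc=[]
#6 0x14c→b20/s0 L1-HIT; vc=[]
#7 0x96→b9/s1 MISS; vc=[]
#8 0x4d→b4/s0 MISS; vc=[20]
#9 0x8d→b8/s0 MISS; vc=[20,4]
#10 0x4e→b4/s0 VC-HIT; vc=[20,8]
#11 0x5f→b5/s1 MISS; vc=[20,8,9]
#12 0x9f→b9/s1 VC-HIT; vc=[20,8,5]
#13 0x5d→b5/s1 VC-HIT; vc=[20,8,9]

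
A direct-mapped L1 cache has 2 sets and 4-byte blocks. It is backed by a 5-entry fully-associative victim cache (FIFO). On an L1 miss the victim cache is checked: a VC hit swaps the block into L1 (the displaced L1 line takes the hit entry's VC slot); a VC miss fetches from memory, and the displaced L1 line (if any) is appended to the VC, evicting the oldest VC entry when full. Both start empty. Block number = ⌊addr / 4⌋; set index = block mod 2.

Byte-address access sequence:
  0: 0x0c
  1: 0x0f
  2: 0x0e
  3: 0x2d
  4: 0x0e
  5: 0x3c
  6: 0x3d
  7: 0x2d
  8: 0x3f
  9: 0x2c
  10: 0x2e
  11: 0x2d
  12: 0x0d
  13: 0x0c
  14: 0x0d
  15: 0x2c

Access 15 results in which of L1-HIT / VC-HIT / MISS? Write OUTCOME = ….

0: 0xc (blk 3, set 1) → MISS  vc=[]
1: 0xf (blk 3, set 1) → L1-HIT  vc=[]
2: 0xe (blk 3, set 1) → L1-HIT  vc=[]
3: 0x2d (blk 11, set 1) → MISS  vc=[3]
4: 0xe (blk 3, set 1) → VC-HIT  vc=[11]
5: 0x3c (blk 15, set 1) → MISS  vc=[11, 3]
6: 0x3d (blk 15, set 1) → L1-HIT  vc=[11, 3]
7: 0x2d (blk 11, set 1) → VC-HIT  vc=[15, 3]
8: 0x3f (blk 15, set 1) → VC-HIT  vc=[11, 3]
9: 0x2c (blk 11, set 1) → VC-HIT  vc=[15, 3]
10: 0x2e (blk 11, set 1) → L1-HIT  vc=[15, 3]
11: 0x2d (blk 11, set 1) → L1-HIT  vc=[15, 3]
12: 0xd (blk 3, set 1) → VC-HIT  vc=[15, 11]
13: 0xc (blk 3, set 1) → L1-HIT  vc=[15, 11]
14: 0xd (blk 3, set 1) → L1-HIT  vc=[15, 11]
15: 0x2c (blk 11, set 1) → VC-HIT  vc=[15, 3]

OUTCOME = VC-HIT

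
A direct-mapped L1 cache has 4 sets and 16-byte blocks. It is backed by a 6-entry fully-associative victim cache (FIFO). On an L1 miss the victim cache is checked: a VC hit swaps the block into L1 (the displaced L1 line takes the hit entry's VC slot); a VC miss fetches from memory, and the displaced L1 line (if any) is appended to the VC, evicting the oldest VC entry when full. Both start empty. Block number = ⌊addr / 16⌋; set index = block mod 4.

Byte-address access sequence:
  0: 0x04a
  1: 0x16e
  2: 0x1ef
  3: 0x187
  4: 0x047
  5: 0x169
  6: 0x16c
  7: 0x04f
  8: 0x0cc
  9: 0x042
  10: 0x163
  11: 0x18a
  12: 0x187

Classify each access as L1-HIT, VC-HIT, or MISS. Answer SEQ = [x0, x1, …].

SEQ = [MISS, MISS, MISS, MISS, VC-HIT, VC-HIT, L1-HIT, L1-HIT, MISS, VC-HIT, L1-HIT, VC-HIT, L1-HIT]

  [0] addr=0x4a blk=4 s=0: MISS | VC []
  [1] addr=0x16e blk=22 s=2: MISS | VC []
  [2] addr=0x1ef blk=30 s=2: MISS | VC [22]
  [3] addr=0x187 blk=24 s=0: MISS | VC [22, 4]
  [4] addr=0x47 blk=4 s=0: VC-HIT | VC [22, 24]
  [5] addr=0x169 blk=22 s=2: VC-HIT | VC [30, 24]
  [6] addr=0x16c blk=22 s=2: L1-HIT | VC [30, 24]
  [7] addr=0x4f blk=4 s=0: L1-HIT | VC [30, 24]
  [8] addr=0xcc blk=12 s=0: MISS | VC [30, 24, 4]
  [9] addr=0x42 blk=4 s=0: VC-HIT | VC [30, 24, 12]
  [10] addr=0x163 blk=22 s=2: L1-HIT | VC [30, 24, 12]
  [11] addr=0x18a blk=24 s=0: VC-HIT | VC [30, 4, 12]
  [12] addr=0x187 blk=24 s=0: L1-HIT | VC [30, 4, 12]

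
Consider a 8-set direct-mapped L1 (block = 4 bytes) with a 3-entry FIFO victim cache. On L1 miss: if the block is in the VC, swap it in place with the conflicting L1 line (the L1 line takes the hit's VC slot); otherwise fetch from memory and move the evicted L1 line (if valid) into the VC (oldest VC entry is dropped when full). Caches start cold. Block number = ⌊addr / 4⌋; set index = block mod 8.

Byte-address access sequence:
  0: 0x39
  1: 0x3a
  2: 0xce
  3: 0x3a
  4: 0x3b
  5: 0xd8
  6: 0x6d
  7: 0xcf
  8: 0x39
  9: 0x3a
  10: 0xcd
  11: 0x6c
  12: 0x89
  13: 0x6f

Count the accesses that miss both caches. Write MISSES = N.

#0 0x39→b14/s6 MISS; vc=[]
#1 0x3a→b14/s6 L1-HIT; vc=[]
#2 0xce→b51/s3 MISS; vc=[]
#3 0x3a→b14/s6 L1-HIT; vc=[]
#4 0x3b→b14/s6 L1-HIT; vc=[]
#5 0xd8→b54/s6 MISS; vc=[14]
#6 0x6d→b27/s3 MISS; vc=[14,51]
#7 0xcf→b51/s3 VC-HIT; vc=[14,27]
#8 0x39→b14/s6 VC-HIT; vc=[54,27]
#9 0x3a→b14/s6 L1-HIT; vc=[54,27]
#10 0xcd→b51/s3 L1-HIT; vc=[54,27]
#11 0x6c→b27/s3 VC-HIT; vc=[54,51]
#12 0x89→b34/s2 MISS; vc=[54,51]
#13 0x6f→b27/s3 L1-HIT; vc=[54,51]

MISSES = 5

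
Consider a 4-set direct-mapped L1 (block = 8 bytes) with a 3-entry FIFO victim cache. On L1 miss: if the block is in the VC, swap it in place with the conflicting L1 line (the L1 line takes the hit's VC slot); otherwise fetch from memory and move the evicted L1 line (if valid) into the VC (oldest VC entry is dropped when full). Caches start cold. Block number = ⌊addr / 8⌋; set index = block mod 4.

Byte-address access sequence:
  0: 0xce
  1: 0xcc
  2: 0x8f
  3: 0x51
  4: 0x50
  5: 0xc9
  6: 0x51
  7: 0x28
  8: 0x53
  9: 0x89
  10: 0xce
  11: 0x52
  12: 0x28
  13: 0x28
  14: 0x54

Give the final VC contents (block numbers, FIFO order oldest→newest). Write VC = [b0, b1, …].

VC = [25, 17]

#0 0xce→b25/s1 MISS; vc=[]
#1 0xcc→b25/s1 L1-HIT; vc=[]
#2 0x8f→b17/s1 MISS; vc=[25]
#3 0x51→b10/s2 MISS; vc=[25]
#4 0x50→b10/s2 L1-HIT; vc=[25]
#5 0xc9→b25/s1 VC-HIT; vc=[17]
#6 0x51→b10/s2 L1-HIT; vc=[17]
#7 0x28→b5/s1 MISS; vc=[17,25]
#8 0x53→b10/s2 L1-HIT; vc=[17,25]
#9 0x89→b17/s1 VC-HIT; vc=[5,25]
#10 0xce→b25/s1 VC-HIT; vc=[5,17]
#11 0x52→b10/s2 L1-HIT; vc=[5,17]
#12 0x28→b5/s1 VC-HIT; vc=[25,17]
#13 0x28→b5/s1 L1-HIT; vc=[25,17]
#14 0x54→b10/s2 L1-HIT; vc=[25,17]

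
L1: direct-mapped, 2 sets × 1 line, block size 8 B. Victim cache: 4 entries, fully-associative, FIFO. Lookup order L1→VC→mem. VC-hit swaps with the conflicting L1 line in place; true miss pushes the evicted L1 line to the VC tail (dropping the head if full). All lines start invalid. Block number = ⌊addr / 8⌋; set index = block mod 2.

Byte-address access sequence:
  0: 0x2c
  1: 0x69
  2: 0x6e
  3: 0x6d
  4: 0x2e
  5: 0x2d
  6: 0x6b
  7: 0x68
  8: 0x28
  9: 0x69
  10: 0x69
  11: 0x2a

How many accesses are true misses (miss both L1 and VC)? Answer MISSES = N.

0: 0x2c (blk 5, set 1) → MISS  vc=[]
1: 0x69 (blk 13, set 1) → MISS  vc=[5]
2: 0x6e (blk 13, set 1) → L1-HIT  vc=[5]
3: 0x6d (blk 13, set 1) → L1-HIT  vc=[5]
4: 0x2e (blk 5, set 1) → VC-HIT  vc=[13]
5: 0x2d (blk 5, set 1) → L1-HIT  vc=[13]
6: 0x6b (blk 13, set 1) → VC-HIT  vc=[5]
7: 0x68 (blk 13, set 1) → L1-HIT  vc=[5]
8: 0x28 (blk 5, set 1) → VC-HIT  vc=[13]
9: 0x69 (blk 13, set 1) → VC-HIT  vc=[5]
10: 0x69 (blk 13, set 1) → L1-HIT  vc=[5]
11: 0x2a (blk 5, set 1) → VC-HIT  vc=[13]

MISSES = 2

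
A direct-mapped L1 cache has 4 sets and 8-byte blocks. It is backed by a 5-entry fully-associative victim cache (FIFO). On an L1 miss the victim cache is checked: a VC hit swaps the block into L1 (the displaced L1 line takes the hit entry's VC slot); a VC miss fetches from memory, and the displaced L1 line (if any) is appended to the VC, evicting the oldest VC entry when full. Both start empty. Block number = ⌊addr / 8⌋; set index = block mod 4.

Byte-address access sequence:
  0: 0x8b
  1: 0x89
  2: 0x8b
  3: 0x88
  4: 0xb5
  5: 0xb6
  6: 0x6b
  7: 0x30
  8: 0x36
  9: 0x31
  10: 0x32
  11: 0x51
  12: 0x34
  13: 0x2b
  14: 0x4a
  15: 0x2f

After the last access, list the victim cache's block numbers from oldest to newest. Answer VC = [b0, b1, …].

VC = [17, 22, 10, 13, 9]

0: 0x8b (blk 17, set 1) → MISS  vc=[]
1: 0x89 (blk 17, set 1) → L1-HIT  vc=[]
2: 0x8b (blk 17, set 1) → L1-HIT  vc=[]
3: 0x88 (blk 17, set 1) → L1-HIT  vc=[]
4: 0xb5 (blk 22, set 2) → MISS  vc=[]
5: 0xb6 (blk 22, set 2) → L1-HIT  vc=[]
6: 0x6b (blk 13, set 1) → MISS  vc=[17]
7: 0x30 (blk 6, set 2) → MISS  vc=[17, 22]
8: 0x36 (blk 6, set 2) → L1-HIT  vc=[17, 22]
9: 0x31 (blk 6, set 2) → L1-HIT  vc=[17, 22]
10: 0x32 (blk 6, set 2) → L1-HIT  vc=[17, 22]
11: 0x51 (blk 10, set 2) → MISS  vc=[17, 22, 6]
12: 0x34 (blk 6, set 2) → VC-HIT  vc=[17, 22, 10]
13: 0x2b (blk 5, set 1) → MISS  vc=[17, 22, 10, 13]
14: 0x4a (blk 9, set 1) → MISS  vc=[17, 22, 10, 13, 5]
15: 0x2f (blk 5, set 1) → VC-HIT  vc=[17, 22, 10, 13, 9]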